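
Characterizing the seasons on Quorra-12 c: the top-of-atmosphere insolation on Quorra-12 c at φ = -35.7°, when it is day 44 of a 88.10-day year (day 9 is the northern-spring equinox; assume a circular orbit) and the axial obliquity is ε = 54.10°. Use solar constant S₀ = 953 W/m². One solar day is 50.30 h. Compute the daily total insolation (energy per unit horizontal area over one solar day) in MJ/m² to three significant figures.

17.6 MJ/m²

Solar longitude: λ_s = 360° × (44 − 9)/88.10 = 143.019°.
sin δ = sin 54.10° × sin 143.019° = 0.48728, so δ = +29.162°.
cos H₀ = −tan(-35.7°) tan(+29.162°) = 0.4010, H₀ = 1.1582 rad.
Bracket: H₀ sin φ sin δ + cos φ cos δ sin H₀ = 1.1582×-0.58354×0.48728 + 0.81208×0.87325×0.91609 = -0.329331 + 0.649644 = 0.320313.
Q̄ = (S₀/π) × [bracket] = (953/π) × 0.320313 = 97.167 W/m².
Daily total = Q̄ × 50.30 h × 3600 s/h = 97.167 × 50.30 × 3600 / 10⁶ = 17.60 MJ/m².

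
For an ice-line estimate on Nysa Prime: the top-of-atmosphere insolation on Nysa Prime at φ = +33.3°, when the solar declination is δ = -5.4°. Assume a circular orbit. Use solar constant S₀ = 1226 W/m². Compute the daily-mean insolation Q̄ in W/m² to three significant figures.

Q̄ ≈ 294 W/m²

cos H₀ = −tan(+33.3°) tan(-5.400°) = 0.0621, H₀ = 1.5087 rad.
Bracket: H₀ sin φ sin δ + cos φ cos δ sin H₀ = 1.5087×0.54902×-0.09411 + 0.83581×0.99556×0.99807 = -0.077952 + 0.830493 = 0.752541.
Q̄ = (S₀/π) × [bracket] = (1226/π) × 0.752541 = 293.7 W/m².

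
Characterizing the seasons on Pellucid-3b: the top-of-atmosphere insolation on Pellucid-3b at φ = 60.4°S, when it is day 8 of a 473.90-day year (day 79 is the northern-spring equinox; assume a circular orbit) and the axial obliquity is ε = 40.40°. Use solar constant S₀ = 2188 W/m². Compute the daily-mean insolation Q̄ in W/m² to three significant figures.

Q̄ ≈ 997 W/m²

Solar longitude: λ_s = 360° × (8 − 79)/473.90 = -53.935°, i.e. -53.935° + 360° = 306.065°.
sin δ = sin 40.40° × sin 306.065° = -0.52391, so δ = -31.595°.
cos H₀ = −tan(-60.4°) tan(-31.595°) = -1.0827 ≤ −1 ⇒ polar day, H₀ = π.
Bracket: H₀ sin φ sin δ + cos φ cos δ sin H₀ = 3.1416×-0.86949×-0.52391 + 0.49394×0.85177×0.00000 = 1.431107 + 0.000000 = 1.431107.
Q̄ = (S₀/π) × [bracket] = (2188/π) × 1.431107 = 996.7 W/m².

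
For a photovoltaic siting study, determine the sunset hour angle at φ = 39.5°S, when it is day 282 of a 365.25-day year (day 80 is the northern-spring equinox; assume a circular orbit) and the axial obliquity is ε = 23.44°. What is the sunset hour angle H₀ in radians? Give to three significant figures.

Solar longitude: λ_s = 360° × (282 − 80)/365.25 = 199.097°.
sin δ = sin 23.44° × sin 199.097° = -0.13014, so δ = -7.478°.
cos H₀ = −tan φ · tan δ = −tan(-39.5°) × tan(-7.478°) = -0.1082, so H₀ = 1.6792 rad = 96.21°.

H₀ = 1.68 rad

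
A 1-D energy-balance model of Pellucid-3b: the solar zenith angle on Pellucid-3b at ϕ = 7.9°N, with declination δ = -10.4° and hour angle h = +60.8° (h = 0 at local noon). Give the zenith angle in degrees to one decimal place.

cos θ_z = sin ϕ sin δ + cos ϕ cos δ cos h = -0.024811 + 0.475291 = 0.450480.
θ_z = arccos(0.450480) = 63.2°.

θ_z = 63.2°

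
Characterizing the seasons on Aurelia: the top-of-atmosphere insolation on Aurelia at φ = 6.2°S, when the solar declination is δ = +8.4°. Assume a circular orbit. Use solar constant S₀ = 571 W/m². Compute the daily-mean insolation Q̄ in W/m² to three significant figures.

Q̄ ≈ 174 W/m²

cos H₀ = −tan(-6.2°) tan(+8.400°) = 0.0160, H₀ = 1.5548 rad.
Bracket: H₀ sin φ sin δ + cos φ cos δ sin H₀ = 1.5548×-0.10800×0.14608 + 0.99415×0.98927×0.99987 = -0.024530 + 0.983355 = 0.958825.
Q̄ = (S₀/π) × [bracket] = (571/π) × 0.958825 = 174.3 W/m².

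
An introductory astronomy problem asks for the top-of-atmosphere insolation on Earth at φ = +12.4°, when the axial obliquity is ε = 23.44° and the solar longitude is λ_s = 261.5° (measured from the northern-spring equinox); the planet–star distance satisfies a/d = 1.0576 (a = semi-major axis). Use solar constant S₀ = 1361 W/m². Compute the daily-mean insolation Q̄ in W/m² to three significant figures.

Solar declination: sin δ = sin ε · sin λ_s = sin 23.44° × sin 261.5° = -0.39342, so δ = -23.167°.
cos H₀ = −tan(+12.4°) tan(-23.167°) = 0.0941, H₀ = 1.4766 rad.
Bracket: H₀ sin φ sin δ + cos φ cos δ sin H₀ = 1.4766×0.21474×-0.39342 + 0.97667×0.91936×0.99556 = -0.124748 + 0.893925 = 0.769177.
Inverse-square distance factor (a/d)² = 1.0576² = 1.118518.
Q̄ = (S₀/π) × 1.118518 × [bracket] = (1361/π) × 1.118518 × 0.769177 = 372.7 W/m².

Q̄ ≈ 373 W/m²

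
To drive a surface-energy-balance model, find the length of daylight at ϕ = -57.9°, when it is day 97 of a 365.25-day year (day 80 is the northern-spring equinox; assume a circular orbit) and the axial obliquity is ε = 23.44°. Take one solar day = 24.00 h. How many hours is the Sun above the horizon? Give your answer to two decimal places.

10.59 h

Solar longitude: L_s = 360° × (97 − 80)/365.25 = 16.756°.
sin δ = sin 23.44° × sin 16.756° = 0.11468, so δ = +6.585°.
cos h₀ = −tan ϕ · tan δ = −tan(-57.9°) × tan(+6.585°) = 0.1840, so h₀ = 1.3857 rad = 79.40°.
Daylight = 2h₀/(2π) × 24.00 h = (1.3857/π) × 24.00 = 10.59 h.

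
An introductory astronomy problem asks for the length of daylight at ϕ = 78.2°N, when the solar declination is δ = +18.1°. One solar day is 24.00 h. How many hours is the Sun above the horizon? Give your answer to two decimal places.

Sunrise equation: cos h₀ = −tan ϕ · tan δ = -1.5645 ≤ −1, so the Sun never sets (polar day) and h₀ = π.
Daylight = 2h₀/(2π) × 24.00 h = (3.1416/π) × 24.00 = 24.00 h.

24.00 h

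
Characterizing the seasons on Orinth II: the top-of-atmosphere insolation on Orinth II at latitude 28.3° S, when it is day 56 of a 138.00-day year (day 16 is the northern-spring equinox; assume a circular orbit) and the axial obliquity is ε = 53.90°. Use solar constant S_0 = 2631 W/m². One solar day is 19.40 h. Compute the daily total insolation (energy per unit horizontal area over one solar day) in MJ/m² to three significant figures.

Solar longitude: L_s = 360° × (56 − 16)/138.00 = 104.348°.
sin δ = sin 53.90° × sin 104.348° = 0.78279, so δ = +51.517°.
cos h₀ = −tan(-28.3°) tan(+51.517°) = 0.6773, h₀ = 0.8267 rad.
Bracket: h₀ sin ϕ sin δ + cos ϕ cos δ sin h₀ = 0.8267×-0.47409×0.78279 + 0.88048×0.62229×0.73569 = -0.306799 + 0.403095 = 0.096296.
Q̄ = (S_0/π) × [bracket] = (2631/π) × 0.096296 = 80.645 W/m².
Daily total = Q̄ × 19.40 h × 3600 s/h = 80.645 × 19.40 × 3600 / 10⁶ = 5.632 MJ/m².

5.63 MJ/m²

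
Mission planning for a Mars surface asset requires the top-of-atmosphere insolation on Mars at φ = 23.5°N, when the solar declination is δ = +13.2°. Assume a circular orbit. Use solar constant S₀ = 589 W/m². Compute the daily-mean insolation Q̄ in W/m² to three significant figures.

cos H₀ = −tan(+23.5°) tan(+13.200°) = -0.1020, H₀ = 1.6730 rad.
Bracket: H₀ sin φ sin δ + cos φ cos δ sin H₀ = 1.6730×0.39875×0.22835 + 0.91706×0.97358×0.99479 = 0.152334 + 0.888180 = 1.040514.
Q̄ = (S₀/π) × [bracket] = (589/π) × 1.040514 = 195.1 W/m².

Q̄ ≈ 195 W/m²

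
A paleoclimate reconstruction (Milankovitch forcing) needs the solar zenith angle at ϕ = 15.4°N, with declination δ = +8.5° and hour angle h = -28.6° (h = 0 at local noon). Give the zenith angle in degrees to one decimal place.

θ_z = 28.8°

cos θ_z = sin ϕ sin δ + cos ϕ cos δ cos h = 0.039252 + 0.837162 = 0.876414.
θ_z = arccos(0.876414) = 28.8°.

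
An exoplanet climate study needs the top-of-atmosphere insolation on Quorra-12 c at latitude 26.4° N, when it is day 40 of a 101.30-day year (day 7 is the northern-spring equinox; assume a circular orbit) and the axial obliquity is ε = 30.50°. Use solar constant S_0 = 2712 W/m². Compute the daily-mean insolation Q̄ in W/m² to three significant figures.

Q̄ ≈ 984 W/m²

Solar longitude: L_s = 360° × (40 − 7)/101.30 = 117.275°.
sin δ = sin 30.50° × sin 117.275° = 0.45111, so δ = +26.815°.
cos h₀ = −tan(+26.4°) tan(+26.815°) = -0.2509, h₀ = 1.8244 rad.
Bracket: h₀ sin ϕ sin δ + cos ϕ cos δ sin h₀ = 1.8244×0.44464×0.45111 + 0.89571×0.89247×0.96801 = 0.365941 + 0.773822 = 1.139763.
Q̄ = (S_0/π) × [bracket] = (2712/π) × 1.139763 = 983.9 W/m².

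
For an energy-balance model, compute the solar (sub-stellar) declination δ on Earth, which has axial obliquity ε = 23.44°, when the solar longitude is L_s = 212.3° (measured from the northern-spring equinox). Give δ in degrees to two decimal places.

δ = -12.27°

sin δ = sin ε · sin L_s = sin 23.44° × sin 212.3° = -0.212559.
δ = arcsin(-0.212559) = -12.27°.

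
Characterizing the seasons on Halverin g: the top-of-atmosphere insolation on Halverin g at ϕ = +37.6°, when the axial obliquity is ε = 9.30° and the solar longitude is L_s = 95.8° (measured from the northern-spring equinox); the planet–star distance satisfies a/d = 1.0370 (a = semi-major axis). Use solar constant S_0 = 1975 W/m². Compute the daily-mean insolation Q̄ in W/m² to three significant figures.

Q̄ ≈ 637 W/m²

Solar declination: sin δ = sin ε · sin L_s = sin 9.30° × sin 95.8° = 0.16078, so δ = +9.252°.
cos h₀ = −tan(+37.6°) tan(+9.252°) = -0.1254, h₀ = 1.6966 rad.
Bracket: h₀ sin ϕ sin δ + cos ϕ cos δ sin h₀ = 1.6966×0.61015×0.16078 + 0.79229×0.98699×0.99210 = 0.166436 + 0.775805 = 0.942241.
Inverse-square distance factor (a/d)² = 1.0370² = 1.075369.
Q̄ = (S_0/π) × 1.075369 × [bracket] = (1975/π) × 1.075369 × 0.942241 = 637.0 W/m².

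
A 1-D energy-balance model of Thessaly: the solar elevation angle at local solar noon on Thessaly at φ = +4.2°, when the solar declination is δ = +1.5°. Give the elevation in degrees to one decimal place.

At local noon the hour angle is zero, so the zenith angle equals |φ − δ| = |+4.2° − (+1.500°)| = 2.700°.
Elevation = 90° − 2.700° = 87.3°.

87.3°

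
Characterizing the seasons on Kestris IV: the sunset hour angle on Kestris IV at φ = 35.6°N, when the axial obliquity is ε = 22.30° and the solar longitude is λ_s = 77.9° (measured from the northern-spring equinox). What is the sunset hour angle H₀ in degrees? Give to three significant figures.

H₀ = 107°

Solar declination: sin δ = sin ε · sin λ_s = sin 22.30° × sin 77.9° = 0.37103, so δ = +21.779°.
cos H₀ = −tan φ · tan δ = −tan(+35.6°) × tan(+21.779°) = -0.2860, so H₀ = 1.8609 rad = 106.62°.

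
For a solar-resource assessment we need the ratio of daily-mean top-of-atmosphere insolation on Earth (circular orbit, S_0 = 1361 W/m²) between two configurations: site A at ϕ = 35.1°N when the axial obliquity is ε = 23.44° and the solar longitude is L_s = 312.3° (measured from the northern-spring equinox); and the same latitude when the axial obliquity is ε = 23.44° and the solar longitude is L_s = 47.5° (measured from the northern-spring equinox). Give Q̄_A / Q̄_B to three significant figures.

— Configuration A (ϕ=+35.1°):
Solar declination: sin δ = sin ε · sin L_s = sin 23.44° × sin 312.3° = -0.29422, so δ = -17.111°.
cos h₀ = −tan(+35.1°) tan(-17.111°) = 0.2164, h₀ = 1.3527 rad.
Bracket: h₀ sin ϕ sin δ + cos ϕ cos δ sin h₀ = 1.3527×0.57501×-0.29422 + 0.81815×0.95574×0.97631 = -0.228849 + 0.763415 = 0.534566.
Q̄ = (S_0/π) × [bracket] = (1361/π) × 0.534566 = 231.58 W/m².
— Configuration B (ϕ=+35.1°):
Solar declination: sin δ = sin ε · sin L_s = sin 23.44° × sin 47.5° = 0.29328, so δ = +17.054°.
cos h₀ = −tan(+35.1°) tan(+17.054°) = -0.2156, h₀ = 1.7881 rad.
Bracket: h₀ sin ϕ sin δ + cos ϕ cos δ sin h₀ = 1.7881×0.57501×0.29328 + 0.81815×0.95603×0.97648 = 0.301543 + 0.763779 = 1.065322.
Q̄ = (S_0/π) × [bracket] = (1361/π) × 1.065322 = 461.52 W/m².
Ratio Q̄_A / Q̄_B = 231.58 / 461.52 = 0.5018.

Q̄_A / Q̄_B ≈ 0.502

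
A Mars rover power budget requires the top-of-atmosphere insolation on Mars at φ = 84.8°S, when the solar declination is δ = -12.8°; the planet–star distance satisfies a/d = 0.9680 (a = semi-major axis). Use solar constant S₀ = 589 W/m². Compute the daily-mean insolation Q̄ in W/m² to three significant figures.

Q̄ ≈ 122 W/m²

cos H₀ = −tan(-84.8°) tan(-12.800°) = -2.4964 ≤ −1 ⇒ polar day, H₀ = π.
Bracket: H₀ sin φ sin δ + cos φ cos δ sin H₀ = 3.1416×-0.99588×-0.22155 + 0.09063×0.97515×0.00000 = 0.693154 + 0.000000 = 0.693154.
Inverse-square distance factor (a/d)² = 0.9680² = 0.937024.
Q̄ = (S₀/π) × 0.937024 × [bracket] = (589/π) × 0.937024 × 0.693154 = 121.8 W/m².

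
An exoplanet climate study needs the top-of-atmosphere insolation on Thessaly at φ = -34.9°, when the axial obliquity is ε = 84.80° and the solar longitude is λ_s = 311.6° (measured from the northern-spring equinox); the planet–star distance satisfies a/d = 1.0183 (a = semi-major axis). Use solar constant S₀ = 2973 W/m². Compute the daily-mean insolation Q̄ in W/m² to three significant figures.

Solar declination: sin δ = sin ε · sin λ_s = sin 84.80° × sin 311.6° = -0.74472, so δ = -48.135°.
cos H₀ = −tan(-34.9°) tan(-48.135°) = -0.7785, H₀ = 2.4630 rad.
Bracket: H₀ sin φ sin δ + cos φ cos δ sin H₀ = 2.4630×-0.57215×-0.74472 + 0.82015×0.66738×0.62770 = 1.049463 + 0.343573 = 1.393036.
Inverse-square distance factor (a/d)² = 1.0183² = 1.036935.
Q̄ = (S₀/π) × 1.036935 × [bracket] = (2973/π) × 1.036935 × 1.393036 = 1367 W/m².

Q̄ ≈ 1.37e+03 W/m²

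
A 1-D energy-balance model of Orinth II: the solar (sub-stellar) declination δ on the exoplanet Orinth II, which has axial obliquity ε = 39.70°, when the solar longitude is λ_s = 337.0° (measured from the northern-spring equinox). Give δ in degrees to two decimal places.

sin δ = sin ε · sin λ_s = sin 39.70° × sin 337.0° = -0.249586.
δ = arcsin(-0.249586) = -14.45°.

δ = -14.45°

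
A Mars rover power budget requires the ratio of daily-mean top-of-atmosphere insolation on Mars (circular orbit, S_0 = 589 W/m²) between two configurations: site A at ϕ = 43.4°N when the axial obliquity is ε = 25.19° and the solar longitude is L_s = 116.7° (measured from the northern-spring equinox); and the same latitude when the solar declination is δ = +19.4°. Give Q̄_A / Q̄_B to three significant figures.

Q̄_A / Q̄_B ≈ 1.05

— Configuration A (ϕ=+43.4°):
Solar declination: sin δ = sin ε · sin L_s = sin 25.19° × sin 116.7° = 0.38024, so δ = +22.348°.
cos h₀ = −tan(+43.4°) tan(+22.348°) = -0.3888, h₀ = 1.9701 rad.
Bracket: h₀ sin ϕ sin δ + cos ϕ cos δ sin h₀ = 1.9701×0.68709×0.38024 + 0.72657×0.92489×0.92133 = 0.514707 + 0.619131 = 1.133838.
Q̄ = (S_0/π) × [bracket] = (589/π) × 1.133838 = 212.58 W/m².
— Configuration B (ϕ=+43.4°):
cos h₀ = −tan(+43.4°) tan(+19.400°) = -0.3330, h₀ = 1.9103 rad.
Bracket: h₀ sin ϕ sin δ + cos ϕ cos δ sin h₀ = 1.9103×0.68709×0.33216 + 0.72657×0.94322×0.94292 = 0.435976 + 0.646198 = 1.082174.
Q̄ = (S_0/π) × [bracket] = (589/π) × 1.082174 = 202.89 W/m².
Ratio Q̄_A / Q̄_B = 212.58 / 202.89 = 1.048.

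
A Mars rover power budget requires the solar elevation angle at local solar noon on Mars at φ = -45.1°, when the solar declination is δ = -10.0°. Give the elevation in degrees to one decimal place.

54.9°

At local noon the hour angle is zero, so the zenith angle equals |φ − δ| = |-45.1° − (-10.000°)| = 35.100°.
Elevation = 90° − 35.100° = 54.9°.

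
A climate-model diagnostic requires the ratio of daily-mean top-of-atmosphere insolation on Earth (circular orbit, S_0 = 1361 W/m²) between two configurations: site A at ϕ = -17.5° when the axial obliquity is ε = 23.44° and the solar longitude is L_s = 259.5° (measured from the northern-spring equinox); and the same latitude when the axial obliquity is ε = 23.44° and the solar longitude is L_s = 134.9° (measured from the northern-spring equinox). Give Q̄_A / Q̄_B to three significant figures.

— Configuration A (ϕ=-17.5°):
Solar declination: sin δ = sin ε · sin L_s = sin 23.44° × sin 259.5° = -0.39113, so δ = -23.025°.
cos h₀ = −tan(-17.5°) tan(-23.025°) = -0.1340, h₀ = 1.7052 rad.
Bracket: h₀ sin ϕ sin δ + cos ϕ cos δ sin h₀ = 1.7052×-0.30071×-0.39113 + 0.95372×0.92034×0.99098 = 0.200560 + 0.869829 = 1.070389.
Q̄ = (S_0/π) × [bracket] = (1361/π) × 1.070389 = 463.71 W/m².
— Configuration B (ϕ=-17.5°):
Solar declination: sin δ = sin ε · sin L_s = sin 23.44° × sin 134.9° = 0.28177, so δ = +16.366°.
cos h₀ = −tan(-17.5°) tan(+16.366°) = 0.0926, h₀ = 1.4781 rad.
Bracket: h₀ sin ϕ sin δ + cos ϕ cos δ sin h₀ = 1.4781×-0.30071×0.28177 + 0.95372×0.95948×0.99570 = -0.125241 + 0.911140 = 0.785899.
Q̄ = (S_0/π) × [bracket] = (1361/π) × 0.785899 = 340.47 W/m².
Ratio Q̄_A / Q̄_B = 463.71 / 340.47 = 1.362.

Q̄_A / Q̄_B ≈ 1.36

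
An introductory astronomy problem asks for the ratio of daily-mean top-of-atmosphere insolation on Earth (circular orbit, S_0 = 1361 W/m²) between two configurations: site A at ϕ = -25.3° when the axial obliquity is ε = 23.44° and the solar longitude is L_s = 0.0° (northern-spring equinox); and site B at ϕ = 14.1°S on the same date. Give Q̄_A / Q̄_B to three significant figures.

Q̄_A / Q̄_B ≈ 0.932

— Configuration A (ϕ=-25.3°):
Solar declination: sin δ = sin ε · sin L_s = sin 23.44° × sin 0.0° = 0.00000, so δ = +0.000°.
cos h₀ = −tan(-25.3°) tan(+0.000°) = 0.0000, h₀ = 1.5708 rad.
Bracket: h₀ sin ϕ sin δ + cos ϕ cos δ sin h₀ = 1.5708×-0.42736×0.00000 + 0.90408×1.00000×1.00000 = -0.000000 + 0.904080 = 0.904080.
Q̄ = (S_0/π) × [bracket] = (1361/π) × 0.904080 = 391.67 W/m².
— Configuration B (ϕ=-14.1°):
cos h₀ = −tan(-14.1°) tan(+0.000°) = 0.0000, h₀ = 1.5708 rad.
Bracket: h₀ sin ϕ sin δ + cos ϕ cos δ sin h₀ = 1.5708×-0.24362×0.00000 + 0.96987×1.00000×1.00000 = -0.000000 + 0.969870 = 0.969870.
Q̄ = (S_0/π) × [bracket] = (1361/π) × 0.969870 = 420.17 W/m².
Ratio Q̄_A / Q̄_B = 391.67 / 420.17 = 0.9322.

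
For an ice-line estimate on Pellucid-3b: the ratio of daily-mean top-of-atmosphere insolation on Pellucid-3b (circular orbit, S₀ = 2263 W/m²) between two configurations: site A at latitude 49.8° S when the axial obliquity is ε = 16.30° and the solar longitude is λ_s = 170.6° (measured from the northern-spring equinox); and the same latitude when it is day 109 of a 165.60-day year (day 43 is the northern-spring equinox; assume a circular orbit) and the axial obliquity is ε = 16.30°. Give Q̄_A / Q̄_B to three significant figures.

Q̄_A / Q̄_B ≈ 1.32

— Configuration A (φ=-49.8°):
Solar declination: sin δ = sin ε · sin λ_s = sin 16.30° × sin 170.6° = 0.04584, so δ = +2.627°.
cos H₀ = −tan(-49.8°) tan(+2.627°) = 0.0543, H₀ = 1.5165 rad.
Bracket: H₀ sin φ sin δ + cos φ cos δ sin H₀ = 1.5165×-0.76380×0.04584 + 0.64546×0.99895×0.99852 = -0.053097 + 0.643828 = 0.590731.
Q̄ = (S₀/π) × [bracket] = (2263/π) × 0.590731 = 425.52 W/m².
— Configuration B (φ=-49.8°):
Solar longitude: λ_s = 360° × (109 − 43)/165.60 = 143.478°.
sin δ = sin 16.30° × sin 143.478° = 0.16703, so δ = +9.615°.
cos H₀ = −tan(-49.8°) tan(+9.615°) = 0.2005, H₀ = 1.3690 rad.
Bracket: H₀ sin φ sin δ + cos φ cos δ sin H₀ = 1.3690×-0.76380×0.16703 + 0.64546×0.98595×0.97970 = -0.174654 + 0.623473 = 0.448819.
Q̄ = (S₀/π) × [bracket] = (2263/π) × 0.448819 = 323.30 W/m².
Ratio Q̄_A / Q̄_B = 425.52 / 323.30 = 1.316.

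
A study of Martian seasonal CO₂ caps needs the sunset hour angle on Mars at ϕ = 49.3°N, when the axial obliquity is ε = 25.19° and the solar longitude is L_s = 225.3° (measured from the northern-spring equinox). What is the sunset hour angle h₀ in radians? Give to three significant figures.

h₀ = 1.19 rad

Solar declination: sin δ = sin ε · sin L_s = sin 25.19° × sin 225.3° = -0.30253, so δ = -17.610°.
cos h₀ = −tan ϕ · tan δ = −tan(+49.3°) × tan(-17.610°) = 0.3690, so h₀ = 1.1928 rad = 68.34°.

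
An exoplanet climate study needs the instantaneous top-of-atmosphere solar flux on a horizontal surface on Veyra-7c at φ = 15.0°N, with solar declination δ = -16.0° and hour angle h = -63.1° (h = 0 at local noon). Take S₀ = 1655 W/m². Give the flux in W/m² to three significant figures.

cos θ_z = sin φ sin δ + cos φ cos δ cos h = -0.071340 + 0.420089 = 0.348749.
Flux = S₀ · cos θ_z = 1655 × 0.348749 = 577.2 W/m².

577 W/m²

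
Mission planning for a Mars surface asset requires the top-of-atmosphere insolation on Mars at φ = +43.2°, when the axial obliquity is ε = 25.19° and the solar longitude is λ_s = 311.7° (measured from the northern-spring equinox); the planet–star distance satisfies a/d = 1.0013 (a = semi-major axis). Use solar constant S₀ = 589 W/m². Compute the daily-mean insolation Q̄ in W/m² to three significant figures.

Q̄ ≈ 72.2 W/m²

Solar declination: sin δ = sin ε · sin λ_s = sin 25.19° × sin 311.7° = -0.31779, so δ = -18.529°.
cos H₀ = −tan(+43.2°) tan(-18.529°) = 0.3147, H₀ = 1.2506 rad.
Bracket: H₀ sin φ sin δ + cos φ cos δ sin H₀ = 1.2506×0.68455×-0.31779 + 0.72897×0.94816×0.94918 = -0.272059 + 0.656054 = 0.383995.
Inverse-square distance factor (a/d)² = 1.0013² = 1.002602.
Q̄ = (S₀/π) × 1.002602 × [bracket] = (589/π) × 1.002602 × 0.383995 = 72.18 W/m².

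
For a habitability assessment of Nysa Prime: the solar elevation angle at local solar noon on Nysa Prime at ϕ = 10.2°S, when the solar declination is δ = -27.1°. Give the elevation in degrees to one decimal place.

73.1°

At local noon the hour angle is zero, so the zenith angle equals |ϕ − δ| = |-10.2° − (-27.100°)| = 16.900°.
Elevation = 90° − 16.900° = 73.1°.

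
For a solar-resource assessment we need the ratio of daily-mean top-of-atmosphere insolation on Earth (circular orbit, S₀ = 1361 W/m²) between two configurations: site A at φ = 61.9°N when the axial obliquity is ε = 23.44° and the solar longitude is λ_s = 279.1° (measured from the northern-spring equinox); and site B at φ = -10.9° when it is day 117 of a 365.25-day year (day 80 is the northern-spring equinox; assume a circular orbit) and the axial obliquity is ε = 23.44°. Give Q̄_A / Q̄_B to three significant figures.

— Configuration A (φ=+61.9°):
Solar declination: sin δ = sin ε · sin λ_s = sin 23.44° × sin 279.1° = -0.39278, so δ = -23.128°.
cos H₀ = −tan(+61.9°) tan(-23.128°) = 0.7999, H₀ = 0.6437 rad.
Bracket: H₀ sin φ sin δ + cos φ cos δ sin H₀ = 0.6437×0.88213×-0.39278 + 0.47101×0.91963×0.60013 = -0.223031 + 0.259949 = 0.036918.
Q̄ = (S₀/π) × [bracket] = (1361/π) × 0.036918 = 15.994 W/m².
— Configuration B (φ=-10.9°):
Solar longitude: λ_s = 360° × (117 − 80)/365.25 = 36.468°.
sin δ = sin 23.44° × sin 36.468° = 0.23644, so δ = +13.676°.
cos H₀ = −tan(-10.9°) tan(+13.676°) = 0.0469, H₀ = 1.5239 rad.
Bracket: H₀ sin φ sin δ + cos φ cos δ sin H₀ = 1.5239×-0.18910×0.23644 + 0.98196×0.97165×0.99890 = -0.068135 + 0.953072 = 0.884937.
Q̄ = (S₀/π) × [bracket] = (1361/π) × 0.884937 = 383.37 W/m².
Ratio Q̄_A / Q̄_B = 15.994 / 383.37 = 0.04172.

Q̄_A / Q̄_B ≈ 0.0417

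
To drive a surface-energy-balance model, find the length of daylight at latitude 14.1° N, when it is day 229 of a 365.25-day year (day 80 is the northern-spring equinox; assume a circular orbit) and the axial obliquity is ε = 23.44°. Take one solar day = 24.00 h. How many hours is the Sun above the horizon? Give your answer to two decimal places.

Solar longitude: L_s = 360° × (229 − 80)/365.25 = 146.858°.
sin δ = sin 23.44° × sin 146.858° = 0.21748, so δ = +12.561°.
cos h₀ = −tan ϕ · tan δ = −tan(+14.1°) × tan(+12.561°) = -0.0560, so h₀ = 1.6268 rad = 93.21°.
Daylight = 2h₀/(2π) × 24.00 h = (1.6268/π) × 24.00 = 12.43 h.

12.43 h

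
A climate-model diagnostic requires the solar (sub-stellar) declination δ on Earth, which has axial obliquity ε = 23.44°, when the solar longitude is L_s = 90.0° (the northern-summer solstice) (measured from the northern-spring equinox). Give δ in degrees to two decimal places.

sin δ = sin ε · sin L_s = sin 23.44° × sin 90.0° = 0.397789.
δ = arcsin(0.397789) = +23.44°.

δ = +23.44°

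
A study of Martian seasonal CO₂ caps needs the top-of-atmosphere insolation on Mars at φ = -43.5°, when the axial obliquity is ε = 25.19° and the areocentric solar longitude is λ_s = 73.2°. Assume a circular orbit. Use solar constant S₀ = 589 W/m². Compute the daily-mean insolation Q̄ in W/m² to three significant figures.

sin δ = sin 25.19° × sin 73.2° = 0.40746, so δ = +24.045°.
cos H₀ = −tan(-43.5°) tan(+24.045°) = 0.4234, H₀ = 1.1336 rad.
Bracket: H₀ sin φ sin δ + cos φ cos δ sin H₀ = 1.1336×-0.68835×0.40746 + 0.72537×0.91323×0.90594 = -0.317947 + 0.600122 = 0.282175.
Q̄ = (S₀/π) × [bracket] = (589/π) × 0.282175 = 52.90 W/m².

Q̄ ≈ 52.9 W/m²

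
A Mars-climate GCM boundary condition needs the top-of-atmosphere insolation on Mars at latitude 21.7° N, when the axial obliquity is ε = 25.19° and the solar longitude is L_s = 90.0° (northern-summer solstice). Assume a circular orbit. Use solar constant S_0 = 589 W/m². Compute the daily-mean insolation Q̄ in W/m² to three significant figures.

Q̄ ≈ 207 W/m²

Solar declination: sin δ = sin ε · sin L_s = sin 25.19° × sin 90.0° = 0.42562, so δ = +25.190°.
cos h₀ = −tan(+21.7°) tan(+25.190°) = -0.1872, h₀ = 1.7591 rad.
Bracket: h₀ sin ϕ sin δ + cos ϕ cos δ sin h₀ = 1.7591×0.36975×0.42562 + 0.92913×0.90490×0.98233 = 0.276835 + 0.825913 = 1.102748.
Q̄ = (S_0/π) × [bracket] = (589/π) × 1.102748 = 206.7 W/m².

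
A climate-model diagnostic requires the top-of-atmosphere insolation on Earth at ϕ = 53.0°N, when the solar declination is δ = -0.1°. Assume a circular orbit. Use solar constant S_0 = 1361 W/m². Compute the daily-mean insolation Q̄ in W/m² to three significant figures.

Q̄ ≈ 260 W/m²

cos h₀ = −tan(+53.0°) tan(-0.100°) = 0.0023, h₀ = 1.5685 rad.
Bracket: h₀ sin ϕ sin δ + cos ϕ cos δ sin h₀ = 1.5685×0.79864×-0.00175 + 0.60182×1.00000×1.00000 = -0.002192 + 0.601820 = 0.599628.
Q̄ = (S_0/π) × [bracket] = (1361/π) × 0.599628 = 259.8 W/m².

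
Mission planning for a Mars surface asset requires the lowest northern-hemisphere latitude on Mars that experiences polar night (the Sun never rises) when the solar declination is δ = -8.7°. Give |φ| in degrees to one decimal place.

|φ| = 81.3°

Polar night requires cos H₀ = −tan φ tan δ ≥ 1, i.e. tan φ tan δ ≤ −1.
The boundary is |tan φ| · |tan δ| = 1, so |φ| = 90° − |δ| = 90° − 8.7° = 81.3° in the northern hemisphere.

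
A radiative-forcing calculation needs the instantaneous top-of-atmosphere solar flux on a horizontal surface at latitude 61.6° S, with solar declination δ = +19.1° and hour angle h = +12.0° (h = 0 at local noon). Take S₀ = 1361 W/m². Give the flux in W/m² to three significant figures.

cos θ_z = sin φ sin δ + cos φ cos δ cos h = -0.287837 + 0.439619 = 0.151782.
Flux = S₀ · cos θ_z = 1361 × 0.151782 = 206.6 W/m².

207 W/m²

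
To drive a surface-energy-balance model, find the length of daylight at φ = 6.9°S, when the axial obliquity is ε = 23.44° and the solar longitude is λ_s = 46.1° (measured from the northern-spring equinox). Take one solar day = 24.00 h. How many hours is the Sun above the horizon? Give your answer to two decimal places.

11.72 h

Solar declination: sin δ = sin ε · sin λ_s = sin 23.44° × sin 46.1° = 0.28663, so δ = +16.656°.
cos H₀ = −tan φ · tan δ = −tan(-6.9°) × tan(+16.656°) = 0.0362, so H₀ = 1.5346 rad = 87.93°.
Daylight = 2H₀/(2π) × 24.00 h = (1.5346/π) × 24.00 = 11.72 h.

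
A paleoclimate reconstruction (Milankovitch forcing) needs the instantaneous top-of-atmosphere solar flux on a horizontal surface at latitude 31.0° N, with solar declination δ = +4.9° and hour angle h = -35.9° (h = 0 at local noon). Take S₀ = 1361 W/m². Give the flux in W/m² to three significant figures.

1.00e+03 W/m²

cos θ_z = sin φ sin δ + cos φ cos δ cos h = 0.043993 + 0.691804 = 0.735797.
Flux = S₀ · cos θ_z = 1361 × 0.735797 = 1001 W/m².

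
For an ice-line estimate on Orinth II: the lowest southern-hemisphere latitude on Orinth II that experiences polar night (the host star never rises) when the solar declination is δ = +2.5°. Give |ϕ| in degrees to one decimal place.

Polar night requires cos h₀ = −tan ϕ tan δ ≥ 1, i.e. tan ϕ tan δ ≤ −1.
The boundary is |tan ϕ| · |tan δ| = 1, so |ϕ| = 90° − |δ| = 90° − 2.5° = 87.5° in the southern hemisphere.

|ϕ| = 87.5°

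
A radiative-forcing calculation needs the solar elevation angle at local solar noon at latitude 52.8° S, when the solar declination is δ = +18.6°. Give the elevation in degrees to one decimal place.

18.6°

At local noon the hour angle is zero, so the zenith angle equals |φ − δ| = |-52.8° − (+18.600°)| = 71.400°.
Elevation = 90° − 71.400° = 18.6°.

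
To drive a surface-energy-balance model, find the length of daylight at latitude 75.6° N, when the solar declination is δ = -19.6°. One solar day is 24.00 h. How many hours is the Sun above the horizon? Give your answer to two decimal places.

0.00 h

cos H₀ = −tan φ · tan δ = 1.3869 ≥ 1, so the Sun never rises (polar night) and H₀ = 0.
Daylight = 2H₀/(2π) × 24.00 h = (0.0000/π) × 24.00 = 0.00 h.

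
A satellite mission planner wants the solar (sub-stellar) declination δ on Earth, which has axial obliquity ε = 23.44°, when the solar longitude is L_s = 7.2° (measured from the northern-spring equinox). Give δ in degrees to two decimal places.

δ = +2.86°

sin δ = sin ε · sin L_s = sin 23.44° × sin 7.2° = 0.049856.
δ = arcsin(0.049856) = +2.86°.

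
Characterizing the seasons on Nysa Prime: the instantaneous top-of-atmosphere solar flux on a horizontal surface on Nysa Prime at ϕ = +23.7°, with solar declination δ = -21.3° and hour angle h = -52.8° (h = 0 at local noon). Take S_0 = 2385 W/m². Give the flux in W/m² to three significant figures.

882 W/m²

cos θ_z = sin ϕ sin δ + cos ϕ cos δ cos h = -0.146008 + 0.515792 = 0.369784.
Flux = S_0 · cos θ_z = 2385 × 0.369784 = 881.9 W/m².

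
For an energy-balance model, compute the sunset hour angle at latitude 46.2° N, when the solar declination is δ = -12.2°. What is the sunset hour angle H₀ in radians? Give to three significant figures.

cos H₀ = −tan φ · tan δ = −tan(+46.2°) × tan(-12.200°) = 0.2255, so H₀ = 1.3434 rad = 76.97°.

H₀ = 1.34 rad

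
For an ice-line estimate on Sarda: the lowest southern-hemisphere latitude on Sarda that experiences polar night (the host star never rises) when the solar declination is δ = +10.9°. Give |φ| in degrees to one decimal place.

Polar night requires cos H₀ = −tan φ tan δ ≥ 1, i.e. tan φ tan δ ≤ −1.
The boundary is |tan φ| · |tan δ| = 1, so |φ| = 90° − |δ| = 90° − 10.9° = 79.1° in the southern hemisphere.

|φ| = 79.1°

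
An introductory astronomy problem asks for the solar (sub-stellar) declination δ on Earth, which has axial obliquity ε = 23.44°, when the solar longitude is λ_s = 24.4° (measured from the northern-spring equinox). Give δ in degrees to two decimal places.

sin δ = sin ε · sin λ_s = sin 23.44° × sin 24.4° = 0.164328.
δ = arcsin(0.164328) = +9.46°.

δ = +9.46°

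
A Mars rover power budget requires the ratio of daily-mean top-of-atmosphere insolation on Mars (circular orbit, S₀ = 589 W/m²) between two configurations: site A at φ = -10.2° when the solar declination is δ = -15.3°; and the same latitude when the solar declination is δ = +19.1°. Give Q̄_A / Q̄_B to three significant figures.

— Configuration A (φ=-10.2°):
cos H₀ = −tan(-10.2°) tan(-15.300°) = -0.0492, H₀ = 1.6200 rad.
Bracket: H₀ sin φ sin δ + cos φ cos δ sin H₀ = 1.6200×-0.17708×-0.26387 + 0.98420×0.96456×0.99879 = 0.075696 + 0.948171 = 1.023867.
Q̄ = (S₀/π) × [bracket] = (589/π) × 1.023867 = 191.96 W/m².
— Configuration B (φ=-10.2°):
cos H₀ = −tan(-10.2°) tan(+19.100°) = 0.0623, H₀ = 1.5085 rad.
Bracket: H₀ sin φ sin δ + cos φ cos δ sin H₀ = 1.5085×-0.17708×0.32722 + 0.98420×0.94495×0.99806 = -0.087409 + 0.928216 = 0.840807.
Q̄ = (S₀/π) × [bracket] = (589/π) × 0.840807 = 157.64 W/m².
Ratio Q̄_A / Q̄_B = 191.96 / 157.64 = 1.218.

Q̄_A / Q̄_B ≈ 1.22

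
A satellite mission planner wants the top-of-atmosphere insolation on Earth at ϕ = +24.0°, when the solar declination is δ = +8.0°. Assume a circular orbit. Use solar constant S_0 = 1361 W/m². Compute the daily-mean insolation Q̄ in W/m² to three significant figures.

Q̄ ≈ 431 W/m²

cos h₀ = −tan(+24.0°) tan(+8.000°) = -0.0626, h₀ = 1.6334 rad.
Bracket: h₀ sin ϕ sin δ + cos ϕ cos δ sin h₀ = 1.6334×0.40674×0.13917 + 0.91355×0.99027×0.99804 = 0.092460 + 0.902888 = 0.995348.
Q̄ = (S_0/π) × [bracket] = (1361/π) × 0.995348 = 431.2 W/m².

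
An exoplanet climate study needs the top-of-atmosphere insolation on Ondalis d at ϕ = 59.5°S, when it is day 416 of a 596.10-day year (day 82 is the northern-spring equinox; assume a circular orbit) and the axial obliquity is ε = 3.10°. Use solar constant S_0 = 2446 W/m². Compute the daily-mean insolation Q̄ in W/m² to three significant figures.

Q̄ ≈ 416 W/m²

Solar longitude: L_s = 360° × (416 − 82)/596.10 = 201.711°.
sin δ = sin 3.10° × sin 201.711° = -0.02001, so δ = -1.146°.
cos h₀ = −tan(-59.5°) tan(-1.146°) = -0.0340, h₀ = 1.6048 rad.
Bracket: h₀ sin ϕ sin δ + cos ϕ cos δ sin h₀ = 1.6048×-0.86163×-0.02001 + 0.50754×0.99980×0.99942 = 0.027669 + 0.507144 = 0.534813.
Q̄ = (S_0/π) × [bracket] = (2446/π) × 0.534813 = 416.4 W/m².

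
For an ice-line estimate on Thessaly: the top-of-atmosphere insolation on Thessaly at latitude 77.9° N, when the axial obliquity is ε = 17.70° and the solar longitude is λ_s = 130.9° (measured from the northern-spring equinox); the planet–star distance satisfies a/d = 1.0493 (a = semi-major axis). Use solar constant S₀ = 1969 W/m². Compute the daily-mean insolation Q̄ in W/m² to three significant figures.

Solar declination: sin δ = sin ε · sin λ_s = sin 17.70° × sin 130.9° = 0.22980, so δ = +13.286°.
cos H₀ = −tan(+77.9°) tan(+13.286°) = -1.1014 ≤ −1 ⇒ polar day, H₀ = π.
Bracket: H₀ sin φ sin δ + cos φ cos δ sin H₀ = 3.1416×0.97778×0.22980 + 0.20962×0.97324×0.00000 = 0.705898 + 0.000000 = 0.705898.
Inverse-square distance factor (a/d)² = 1.0493² = 1.101030.
Q̄ = (S₀/π) × 1.101030 × [bracket] = (1969/π) × 1.101030 × 0.705898 = 487.1 W/m².

Q̄ ≈ 487 W/m²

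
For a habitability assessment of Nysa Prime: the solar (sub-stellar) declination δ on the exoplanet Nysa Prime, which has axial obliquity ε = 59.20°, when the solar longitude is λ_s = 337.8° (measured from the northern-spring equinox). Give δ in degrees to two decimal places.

sin δ = sin ε · sin λ_s = sin 59.20° × sin 337.8° = -0.324550.
δ = arcsin(-0.324550) = -18.94°.

δ = -18.94°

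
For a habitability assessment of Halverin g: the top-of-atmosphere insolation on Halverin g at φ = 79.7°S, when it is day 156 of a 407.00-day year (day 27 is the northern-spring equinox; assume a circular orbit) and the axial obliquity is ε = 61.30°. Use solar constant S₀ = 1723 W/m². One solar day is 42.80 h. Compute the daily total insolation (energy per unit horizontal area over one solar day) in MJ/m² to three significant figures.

Solar longitude: λ_s = 360° × (156 − 27)/407.00 = 114.103°.
sin δ = sin 61.30° × sin 114.103° = 0.80067, so δ = +53.194°.
cos H₀ = −tan(-79.7°) tan(+53.194°) = 7.3539 ≥ 1 ⇒ polar night, H₀ = 0 and Q̄ = 0.
Daily total = Q̄ × 42.80 h × 3600 s/h = 0.00 MJ/m².

0.00 MJ/m²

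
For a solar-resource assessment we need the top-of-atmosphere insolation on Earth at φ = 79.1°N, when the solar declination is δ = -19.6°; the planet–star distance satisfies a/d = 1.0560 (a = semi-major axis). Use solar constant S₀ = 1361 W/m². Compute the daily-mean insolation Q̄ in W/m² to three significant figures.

Q̄ ≈ 0.00 W/m²

cos H₀ = −tan(+79.1°) tan(-19.600°) = 1.8491 ≥ 1 ⇒ polar night, H₀ = 0 and Q̄ = 0.
Inverse-square distance factor (a/d)² = 1.0560² = 1.115136.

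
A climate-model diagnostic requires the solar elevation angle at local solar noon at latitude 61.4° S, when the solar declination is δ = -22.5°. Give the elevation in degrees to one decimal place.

51.1°

At local noon the hour angle is zero, so the zenith angle equals |φ − δ| = |-61.4° − (-22.500°)| = 38.900°.
Elevation = 90° − 38.900° = 51.1°.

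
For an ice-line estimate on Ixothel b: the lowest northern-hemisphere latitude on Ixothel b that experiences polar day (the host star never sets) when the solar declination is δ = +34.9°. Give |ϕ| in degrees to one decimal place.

|ϕ| = 55.1°

Polar day requires cos h₀ = −tan ϕ tan δ ≤ −1, i.e. tan ϕ tan δ ≥ 1.
The boundary is |tan ϕ| · |tan δ| = 1, so |ϕ| = 90° − |δ| = 90° − 34.9° = 55.1° in the northern hemisphere.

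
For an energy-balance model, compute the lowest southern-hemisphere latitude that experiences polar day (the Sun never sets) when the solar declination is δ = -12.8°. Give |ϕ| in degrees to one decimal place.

|ϕ| = 77.2°

Polar day requires cos h₀ = −tan ϕ tan δ ≤ −1, i.e. tan ϕ tan δ ≥ 1.
The boundary is |tan ϕ| · |tan δ| = 1, so |ϕ| = 90° − |δ| = 90° − 12.8° = 77.2° in the southern hemisphere.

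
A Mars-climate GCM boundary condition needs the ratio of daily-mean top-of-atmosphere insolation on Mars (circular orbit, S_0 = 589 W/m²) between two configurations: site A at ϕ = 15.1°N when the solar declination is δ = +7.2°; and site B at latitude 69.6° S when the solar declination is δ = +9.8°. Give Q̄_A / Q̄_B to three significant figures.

— Configuration A (ϕ=+15.1°):
cos h₀ = −tan(+15.1°) tan(+7.200°) = -0.0341, h₀ = 1.6049 rad.
Bracket: h₀ sin ϕ sin δ + cos ϕ cos δ sin h₀ = 1.6049×0.26050×0.12533 + 0.96547×0.99211×0.99942 = 0.052398 + 0.957297 = 1.009695.
Q̄ = (S_0/π) × [bracket] = (589/π) × 1.009695 = 189.30 W/m².
— Configuration B (ϕ=-69.6°):
cos h₀ = −tan(-69.6°) tan(+9.800°) = 0.4645, h₀ = 1.0878 rad.
Bracket: h₀ sin ϕ sin δ + cos ϕ cos δ sin h₀ = 1.0878×-0.93728×0.17021 + 0.34857×0.98541×0.88560 = -0.173542 + 0.304190 = 0.130648.
Q̄ = (S_0/π) × [bracket] = (589/π) × 0.130648 = 24.494 W/m².
Ratio Q̄_A / Q̄_B = 189.30 / 24.494 = 7.728.

Q̄_A / Q̄_B ≈ 7.73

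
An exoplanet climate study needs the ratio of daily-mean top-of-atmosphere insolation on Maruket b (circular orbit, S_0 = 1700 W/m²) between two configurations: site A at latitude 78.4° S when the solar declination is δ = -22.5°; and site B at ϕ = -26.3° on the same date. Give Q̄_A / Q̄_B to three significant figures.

— Configuration A (ϕ=-78.4°):
cos h₀ = −tan(-78.4°) tan(-22.500°) = -2.0179 ≤ −1 ⇒ polar day, h₀ = π.
Bracket: h₀ sin ϕ sin δ + cos ϕ cos δ sin h₀ = 3.1416×-0.97958×-0.38268 + 0.20108×0.92388×0.00000 = 1.177678 + 0.000000 = 1.177678.
Q̄ = (S_0/π) × [bracket] = (1700/π) × 1.177678 = 637.27 W/m².
— Configuration B (ϕ=-26.3°):
cos h₀ = −tan(-26.3°) tan(-22.500°) = -0.2047, h₀ = 1.7770 rad.
Bracket: h₀ sin ϕ sin δ + cos ϕ cos δ sin h₀ = 1.7770×-0.44307×-0.38268 + 0.89649×0.92388×0.97882 = 0.301298 + 0.810707 = 1.112005.
Q̄ = (S_0/π) × [bracket] = (1700/π) × 1.112005 = 601.74 W/m².
Ratio Q̄_A / Q̄_B = 637.27 / 601.74 = 1.059.

Q̄_A / Q̄_B ≈ 1.06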